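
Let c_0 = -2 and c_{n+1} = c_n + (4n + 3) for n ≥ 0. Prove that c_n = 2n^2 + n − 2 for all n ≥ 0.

Base case: c_0 = -2, and 2·0^2 + 0 − 2 = -2.
Assume c_r = 2r^2 + r − 2.
Then c_{r+1} = c_r + (4r + 3) = (2r^2 + r − 2) + (4r + 3) = 2r^2 + 5r + 1,
and 2·(r+1)^2 + (r+1) − 2 = 2r^2 + 5r + 1.
By induction, c_n = 2n^2 + n − 2 for all n ≥ 0.

c_n = 2n^2 + n − 2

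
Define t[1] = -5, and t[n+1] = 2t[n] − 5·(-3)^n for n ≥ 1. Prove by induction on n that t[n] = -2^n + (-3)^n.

Base case: t[1] = -5, and -2^1 + (-3)^1 = -2 − 3 = -5.
Assume t[j] = -2^j + (-3)^j for some j ≥ 1.
Then t[j+1] = 2t[j] − 5·(-3)^j = 2·(-2^j + (-3)^j) − 5·(-3)^j = -2^{j+1} + 2·(-3)^j − 5·(-3)^j = -2^{j+1} − 3·(-3)^j = -2^{j+1} + (-3)^{j+1}.
By induction, t[n] = -2^n + (-3)^n for all n ≥ 1.

t[n] = -2^n + (-3)^n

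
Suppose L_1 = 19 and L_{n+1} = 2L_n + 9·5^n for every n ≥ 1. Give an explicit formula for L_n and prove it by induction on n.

Claim: L_n = 2·2^n + 3·5^n.

Base case: L_1 = 19, and 2·2^1 + 3·5^1 = 4 + 15 = 19.
Assume L_r = 2·2^r + 3·5^r for some r ≥ 1.
Then L_{r+1} = 2L_r + 9·5^r = 2·(2·2^r + 3·5^r) + 9·5^r = 2·2^{r+1} + 6·5^r + 9·5^r = 2·2^{r+1} + 15·5^r = 2·2^{r+1} + 3·5^{r+1}.
By induction, L_n = 2·2^n + 3·5^n for all n ≥ 1.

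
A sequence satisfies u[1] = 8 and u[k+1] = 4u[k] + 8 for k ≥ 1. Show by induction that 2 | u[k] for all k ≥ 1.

Base case: u[1] = 8 = 2·4, so 2 | u[1].
Assume 2 | u[r], so u[r] = 2t for some integer t.
Then u[r+1] = 4u[r] + 8 = 4·(2t) + 8 = 2(4t + 4), so 2 | u[r+1].
So the property holds for r+1, and by induction 2 | u[k] for all k ≥ 1.

2 | u[k]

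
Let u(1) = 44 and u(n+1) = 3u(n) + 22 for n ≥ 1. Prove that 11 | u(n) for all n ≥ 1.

Base case: u(1) = 44 = 11·4, so 11 | u(1).
Assume 11 | u(j), so u(j) = 11t for some integer t.
Then u(j+1) = 3u(j) + 22 = 3·(11t) + 22 = 11(3t + 2), so 11 | u(j+1).
This completes the inductive step, so 11 | u(n) for all n ≥ 1.

11 | u(n)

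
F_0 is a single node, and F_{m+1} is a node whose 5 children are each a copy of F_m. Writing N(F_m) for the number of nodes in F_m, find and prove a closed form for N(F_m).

Claim: N(F_m) = (5^{m+1} − 1)/4.

Base case: N(F_0) = 1, and (5^{0+1} − 1)/4 = 1.
Assume N(F_k) = (5^{k+1} − 1)/4.
Then N(F_{k+1}) = 1 + 5N(F_k) = 1 + 5·(5^{k+1} − 1)/4 = 1 + (5^{k+2} − 5)/4 = (4 + 5^{k+2} − 5)/4 = (5^{k+2} − 1)/4.
Hence N(F_m) = (5^{m+1} − 1)/4 for every m ≥ 0, by induction.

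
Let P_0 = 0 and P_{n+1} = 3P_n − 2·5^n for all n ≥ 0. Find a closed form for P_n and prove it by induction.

Claim: P_n = 3^n − 5^n.

Base case: P_0 = 0, and 3^0 − 5^0 = 1 − 1 = 0.
Assume P_j = 3^j − 5^j for some j ≥ 0.
Then P_{j+1} = 3P_j − 2·5^j = 3·(3^j − 5^j) − 2·5^j = 3^{j+1} − 3·5^j − 2·5^j = 3^{j+1} − 5·5^j = 3^{j+1} − 5^{j+1}.
By induction, P_n = 3^n − 5^n for all n ≥ 0.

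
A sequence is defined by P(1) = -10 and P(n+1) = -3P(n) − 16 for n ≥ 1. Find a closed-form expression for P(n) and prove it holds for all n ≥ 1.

Claim: P(n) = 2·(-3)^n − 4.

Base case: P(1) = -10, and 2·(-3)^1 − 4 = -6 − 4 = -10.
Assume P(r) = 2·(-3)^r − 4 for some r ≥ 1.
Then P(r+1) = -3P(r) − 16 = -3·(2·(-3)^r − 4) − 16 = -6·(-3)^r + 12 − 16 = 2·(-3)^{r+1} − 4.
So the formula holds for r+1, and by induction P(n) = 2·(-3)^n − 4 for all n ≥ 1.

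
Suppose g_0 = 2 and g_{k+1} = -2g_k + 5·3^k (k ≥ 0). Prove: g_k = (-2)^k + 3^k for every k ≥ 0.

Base case: g_0 = 2, and (-2)^0 + 3^0 = 1 + 1 = 2.
Assume g_j = (-2)^j + 3^j for some j ≥ 0.
Then g_{j+1} = -2g_j + 5·3^j = -2·((-2)^j + 3^j) + 5·3^j = (-2)^{j+1} − 2·3^j + 5·3^j = (-2)^{j+1} + 3·3^j = (-2)^{j+1} + 3^{j+1}.
This completes the inductive step, so g_k = (-2)^k + 3^k for all k ≥ 0.

g_k = (-2)^k + 3^k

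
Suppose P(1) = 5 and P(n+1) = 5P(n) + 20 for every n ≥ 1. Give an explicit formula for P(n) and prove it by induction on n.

Claim: P(n) = 2·5^n − 5.

Base case: P(1) = 5, and 2·5^1 − 5 = 10 − 5 = 5.
Assume P(r) = 2·5^r − 5 for some r ≥ 1.
Then P(r+1) = 5P(r) + 20 = 5·(2·5^r − 5) + 20 = 10·5^r − 25 + 20 = 2·5^{r+1} − 5.
Hence P(n) = 2·5^n − 5 for every n ≥ 1, by induction.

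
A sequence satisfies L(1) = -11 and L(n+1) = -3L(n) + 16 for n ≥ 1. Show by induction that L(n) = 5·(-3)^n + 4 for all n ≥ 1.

Base case: L(1) = -11, and 5·(-3)^1 + 4 = -15 + 4 = -11.
Assume L(m) = 5·(-3)^m + 4 for some m ≥ 1.
Then L(m+1) = -3L(m) + 16 = -3·(5·(-3)^m + 4) + 16 = -15·(-3)^m − 12 + 16 = 5·(-3)^{m+1} + 4.
This completes the inductive step, so L(n) = 5·(-3)^n + 4 for all n ≥ 1.

L(n) = 5·(-3)^n + 4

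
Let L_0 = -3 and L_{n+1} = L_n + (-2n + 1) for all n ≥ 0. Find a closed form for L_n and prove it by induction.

Claim: L_n = -n^2 + 2n − 3.

Base case: L_0 = -3, and -0^2 + 2·0 − 3 = -3.
Assume L_r = -r^2 + 2r − 3.
Then L_{r+1} = L_r + (-2r + 1) = (-r^2 + 2r − 3) + (-2r + 1) = -r^2 − 2,
and -(r+1)^2 + 2·(r+1) − 3 = -r^2 − 2.
This completes the inductive step, so L_n = -n^2 + 2n − 3 for all n ≥ 0.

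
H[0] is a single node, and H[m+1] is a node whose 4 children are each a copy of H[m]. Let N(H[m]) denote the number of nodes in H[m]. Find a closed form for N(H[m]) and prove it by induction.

Claim: N(H[m]) = (4^{m+1} − 1)/3.

Base case: N(H[0]) = 1, and (4^{0+1} − 1)/3 = 1.
Assume N(H[k]) = (4^{k+1} − 1)/3.
Then N(H[k+1]) = 1 + 4N(H[k]) = 1 + 4·(4^{k+1} − 1)/3 = 1 + (4^{k+2} − 4)/3 = (3 + 4^{k+2} − 4)/3 = (4^{k+2} − 1)/3.
So the formula holds for k+1, and by induction N(H[m]) = (4^{m+1} − 1)/3 for all m ≥ 0.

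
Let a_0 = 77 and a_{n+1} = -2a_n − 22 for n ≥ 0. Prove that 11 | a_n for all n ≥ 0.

Base case: a_0 = 77 = 11·7, so 11 | a_0.
Assume 11 | a_k, so a_k = 11t for some integer t.
Then a_{k+1} = -2a_k − 22 = -2·(11t) − 22 = 11(-2t − 2), so 11 | a_{k+1}.
So the property holds for k+1, and by induction 11 | a_n for all n ≥ 0.

11 | a_n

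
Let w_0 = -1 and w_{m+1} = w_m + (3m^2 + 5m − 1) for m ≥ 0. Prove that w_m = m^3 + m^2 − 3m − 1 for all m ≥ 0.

Base case: w_0 = -1, and 0^3 + 0^2 − 3·0 − 1 = -1.
Assume w_j = j^3 + j^2 − 3j − 1.
Then w_{j+1} = w_j + (3j^2 + 5j − 1) = (j^3 + j^2 − 3j − 1) + (3j^2 + 5j − 1) = j^3 + 4j^2 + 2j − 2,
and (j+1)^3 + (j+1)^2 − 3·(j+1) − 1 = j^3 + 4j^2 + 2j − 2.
Hence w_m = m^3 + m^2 − 3m − 1 for every m ≥ 0, by induction.

w_m = m^3 + m^2 − 3m − 1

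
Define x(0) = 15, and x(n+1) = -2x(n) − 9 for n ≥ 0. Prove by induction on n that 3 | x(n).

Base case: x(0) = 15 = 3·5, so 3 | x(0).
Assume 3 | x(m), so x(m) = 3t for some integer t.
Then x(m+1) = -2x(m) − 9 = -2·(3t) − 9 = 3(-2t − 3), so 3 | x(m+1).
This completes the inductive step, so 3 | x(n) for all n ≥ 0.

3 | x(n)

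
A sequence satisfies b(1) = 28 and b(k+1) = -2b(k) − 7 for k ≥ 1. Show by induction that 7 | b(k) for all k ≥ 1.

Base case: b(1) = 28 = 7·4, so 7 | b(1).
Assume 7 | b(m), so b(m) = 7t for some integer t.
Then b(m+1) = -2b(m) − 7 = -2·(7t) − 7 = 7(-2t − 1), so 7 | b(m+1).
So the property holds for m+1, and by induction 7 | b(k) for all k ≥ 1.

7 | b(k)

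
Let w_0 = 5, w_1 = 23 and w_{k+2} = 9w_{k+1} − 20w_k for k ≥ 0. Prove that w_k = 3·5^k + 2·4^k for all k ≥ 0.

Base cases: w_0 = 5 and 3·5^0 + 2·4^0 = 5; w_1 = 23 and 3·5^1 + 2·4^1 = 23.
Assume w_j = 3·5^j + 2·4^j for all 0 ≤ j ≤ r, where r ≥ 1.
Then w_{r+1} = 9w_r − 20w_{r−1} = 9·(3·5^r + 2·4^r) − 20·(3·5^{r−1} + 2·4^{r−1}) = 3·(9·5 − 20)5^{r−1} + 2·(9·4 − 20)4^{r−1} = 75·5^{r−1} + 32·4^{r−1} = 3·5^{r+1} + 2·4^{r+1}.
So the formula holds for r+1, and by strong induction w_k = 3·5^k + 2·4^k for all k ≥ 0.

w_k = 3·5^k + 2·4^k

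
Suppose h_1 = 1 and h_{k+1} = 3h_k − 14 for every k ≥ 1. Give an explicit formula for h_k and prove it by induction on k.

Claim: h_k = -2·3^k + 7.

Base case: h_1 = 1, and -2·3^1 + 7 = -6 + 7 = 1.
Assume h_r = -2·3^r + 7 for some r ≥ 1.
Then h_{r+1} = 3h_r − 14 = 3·(-2·3^r + 7) − 14 = -6·3^r + 21 − 14 = -2·3^{r+1} + 7.
Hence h_k = -2·3^k + 7 for every k ≥ 1, by induction.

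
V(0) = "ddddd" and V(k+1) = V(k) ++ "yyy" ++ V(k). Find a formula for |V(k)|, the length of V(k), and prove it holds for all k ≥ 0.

Claim: |V(k)| = 2^{k+3} − 3.

Base case: |V(0)| = 5, and 2^{0+3} − 3 = 5.
Assume |V(j)| = 2^{j+3} − 3.
Then |V(j+1)| = |V(j)| + 3 + |V(j)| = 2|V(j)| + 3 = 2(2^{j+3} − 3) + 3 = 2^{j+1+3} − 6 + 3 = 2^{j+1+3} − 3.
By induction, |V(k)| = 2^{k+3} − 3 for all k ≥ 0.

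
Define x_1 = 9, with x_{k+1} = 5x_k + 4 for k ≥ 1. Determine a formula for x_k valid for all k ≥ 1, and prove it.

Claim: x_k = 2·5^k − 1.

Base case: x_1 = 9, and 2·5^1 − 1 = 10 − 1 = 9.
Assume x_m = 2·5^m − 1 for some m ≥ 1.
Then x_{m+1} = 5x_m + 4 = 5·(2·5^m − 1) + 4 = 10·5^m − 5 + 4 = 2·5^{m+1} − 1.
This completes the inductive step, so x_k = 2·5^k − 1 for all k ≥ 1.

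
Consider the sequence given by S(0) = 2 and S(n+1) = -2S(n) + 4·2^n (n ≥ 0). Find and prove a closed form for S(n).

Claim: S(n) = (-2)^n + 2^n.

Base case: S(0) = 2, and (-2)^0 + 2^0 = 1 + 1 = 2.
Assume S(m) = (-2)^m + 2^m for some m ≥ 0.
Then S(m+1) = -2S(m) + 4·2^m = -2·((-2)^m + 2^m) + 4·2^m = (-2)^{m+1} − 2·2^m + 4·2^m = (-2)^{m+1} + 2·2^m = (-2)^{m+1} + 2^{m+1}.
This completes the inductive step, so S(n) = (-2)^n + 2^n for all n ≥ 0.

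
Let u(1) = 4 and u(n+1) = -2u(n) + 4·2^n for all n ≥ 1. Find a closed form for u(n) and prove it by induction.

Claim: u(n) = -(-2)^n + 2^n.

Base case: u(1) = 4, and -(-2)^1 + 2^1 = 2 + 2 = 4.
Assume u(r) = -(-2)^r + 2^r for some r ≥ 1.
Then u(r+1) = -2u(r) + 4·2^r = -2·(-(-2)^r + 2^r) + 4·2^r = -(-2)^{r+1} − 2·2^r + 4·2^r = -(-2)^{r+1} + 2·2^r = -(-2)^{r+1} + 2^{r+1}.
By induction, u(n) = -(-2)^n + 2^n for all n ≥ 1.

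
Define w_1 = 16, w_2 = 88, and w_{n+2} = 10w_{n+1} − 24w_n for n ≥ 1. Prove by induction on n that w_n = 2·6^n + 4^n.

Base cases: w_1 = 16 and 2·6^1 + 4^1 = 16; w_2 = 88 and 2·6^2 + 4^2 = 88.
Assume w_j = 2·6^j + 4^j for all 1 ≤ j ≤ m, where m ≥ 2.
Then w_{m+1} = 10w_m − 24w_{m−1} = 10·(2·6^m + 4^m) − 24·(2·6^{m−1} + 4^{m−1}) = 2·(10·6 − 24)6^{m−1} + (10·4 − 24)4^{m−1} = 72·6^{m−1} + 16·4^{m−1} = 2·6^{m+1} + 4^{m+1}.
So the formula holds for m+1, and by strong induction w_n = 2·6^n + 4^n for all n ≥ 1.

w_n = 2·6^n + 4^n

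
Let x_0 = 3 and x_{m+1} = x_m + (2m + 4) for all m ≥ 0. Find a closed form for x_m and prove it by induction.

Claim: x_m = m^2 + 3m + 3.

Base case: x_0 = 3, and 0^2 + 3·0 + 3 = 3.
Assume x_k = k^2 + 3k + 3.
Then x_{k+1} = x_k + (2k + 4) = (k^2 + 3k + 3) + (2k + 4) = k^2 + 5k + 7,
and (k+1)^2 + 3·(k+1) + 3 = k^2 + 5k + 7.
By induction, x_m = m^2 + 3m + 3 for all m ≥ 0.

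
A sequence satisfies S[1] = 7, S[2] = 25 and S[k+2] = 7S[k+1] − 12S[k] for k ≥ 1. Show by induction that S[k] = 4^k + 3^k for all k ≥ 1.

Base cases: S[1] = 7 and 4^1 + 3^1 = 7; S[2] = 25 and 4^2 + 3^2 = 25.
Assume S[i] = 4^i + 3^i for all 1 ≤ i ≤ j, where j ≥ 2.
Then S[j+1] = 7S[j] − 12S[j−1] = 7·(4^j + 3^j) − 12·(4^{j−1} + 3^{j−1}) = (7·4 − 12)4^{j−1} + (7·3 − 12)3^{j−1} = 16·4^{j−1} + 9·3^{j−1} = 4^{j+1} + 3^{j+1}.
Hence S[k] = 4^k + 3^k for every k ≥ 1, by strong induction.

S[k] = 4^k + 3^k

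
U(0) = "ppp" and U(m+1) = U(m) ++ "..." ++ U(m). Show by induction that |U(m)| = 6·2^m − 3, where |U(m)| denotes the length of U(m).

Base case: |U(0)| = 3, and 6·2^0 − 3 = 3.
Assume |U(j)| = 6·2^j − 3.
Then |U(j+1)| = |U(j)| + 3 + |U(j)| = 2|U(j)| + 3 = 2(6·2^j − 3) + 3 = 6·2^{j+1} − 6 + 3 = 6·2^{j+1} − 3.
So the formula holds for j+1, and by induction |U(m)| = 6·2^m − 3 for all m ≥ 0.

|U(m)| = 6·2^m − 3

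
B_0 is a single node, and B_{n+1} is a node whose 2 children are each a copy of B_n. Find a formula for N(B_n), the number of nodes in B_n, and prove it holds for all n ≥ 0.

Claim: N(B_n) = 2^{n+1} − 1.

Base case: N(B_0) = 1, and 2^{0+1} − 1 = 1.
Assume N(B_j) = 2^{j+1} − 1.
Then N(B_{j+1}) = 1 + 2N(B_j) = 1 + 2(2^{j+1} − 1) = 2^{j+2} − 2 + 1 = 2^{j+2} − 1.
So the formula holds for j+1, and by induction N(B_n) = 2^{n+1} − 1 for all n ≥ 0.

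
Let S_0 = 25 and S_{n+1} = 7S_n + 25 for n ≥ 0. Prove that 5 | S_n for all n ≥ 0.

Base case: S_0 = 25 = 5·5, so 5 | S_0.
Assume 5 | S_k, so S_k = 5t for some integer t.
Then S_{k+1} = 7S_k + 25 = 7·(5t) + 25 = 5(7t + 5), so 5 | S_{k+1}.
Hence 5 | S_n for every n ≥ 0, by induction.

5 | S_n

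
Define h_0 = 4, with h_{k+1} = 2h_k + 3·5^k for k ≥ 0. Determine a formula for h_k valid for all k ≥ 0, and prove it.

Claim: h_k = 3·2^k + 5^k.

Base case: h_0 = 4, and 3·2^0 + 5^0 = 3 + 1 = 4.
Assume h_j = 3·2^j + 5^j for some j ≥ 0.
Then h_{j+1} = 2h_j + 3·5^j = 2·(3·2^j + 5^j) + 3·5^j = 3·2^{j+1} + 2·5^j + 3·5^j = 3·2^{j+1} + 5·5^j = 3·2^{j+1} + 5^{j+1}.
By induction, h_k = 3·2^k + 5^k for all k ≥ 0.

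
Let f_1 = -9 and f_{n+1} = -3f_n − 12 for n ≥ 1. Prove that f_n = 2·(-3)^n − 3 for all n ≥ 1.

Base case: f_1 = -9, and 2·(-3)^1 − 3 = -6 − 3 = -9.
Assume f_r = 2·(-3)^r − 3 for some r ≥ 1.
Then f_{r+1} = -3f_r − 12 = -3·(2·(-3)^r − 3) − 12 = -6·(-3)^r + 9 − 12 = 2·(-3)^{r+1} − 3.
Hence f_n = 2·(-3)^n − 3 for every n ≥ 1, by induction.

f_n = 2·(-3)^n − 3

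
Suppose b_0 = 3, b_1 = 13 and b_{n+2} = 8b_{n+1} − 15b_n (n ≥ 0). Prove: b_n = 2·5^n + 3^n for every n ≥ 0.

Base cases: b_0 = 3 and 2·5^0 + 3^0 = 3; b_1 = 13 and 2·5^1 + 3^1 = 13.
Assume b_i = 2·5^i + 3^i for all 0 ≤ i ≤ j, where j ≥ 1.
Then b_{j+1} = 8b_j − 15b_{j−1} = 8·(2·5^j + 3^j) − 15·(2·5^{j−1} + 3^{j−1}) = 2·(8·5 − 15)5^{j−1} + (8·3 − 15)3^{j−1} = 50·5^{j−1} + 9·3^{j−1} = 2·5^{j+1} + 3^{j+1}.
By strong induction, b_n = 2·5^n + 3^n for all n ≥ 0.

b_n = 2·5^n + 3^n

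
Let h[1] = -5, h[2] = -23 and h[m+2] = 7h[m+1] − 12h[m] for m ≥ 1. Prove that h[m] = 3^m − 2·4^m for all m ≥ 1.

Base cases: h[1] = -5 and 3^1 − 2·4^1 = -5; h[2] = -23 and 3^2 − 2·4^2 = -23.
Assume h[j] = 3^j − 2·4^j for all 1 ≤ j ≤ r, where r ≥ 2.
Then h[r+1] = 7h[r] − 12h[r−1] = 7·(3^r − 2·4^r) − 12·(3^{r−1} − 2·4^{r−1}) = (7·3 − 12)3^{r−1} − 2·(7·4 − 12)4^{r−1} = 9·3^{r−1} − 32·4^{r−1} = 3^{r+1} − 2·4^{r+1}.
This completes the inductive step, so h[m] = 3^m − 2·4^m for all m ≥ 1.

h[m] = 3^m − 2·4^m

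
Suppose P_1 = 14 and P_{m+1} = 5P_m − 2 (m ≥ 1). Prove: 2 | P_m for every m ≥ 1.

Base case: P_1 = 14 = 2·7, so 2 | P_1.
Assume 2 | P_j, so P_j = 2t for some integer t.
Then P_{j+1} = 5P_j − 2 = 5·(2t) − 2 = 2(5t − 1), so 2 | P_{j+1}.
By induction, 2 | P_m for all m ≥ 1.

2 | P_m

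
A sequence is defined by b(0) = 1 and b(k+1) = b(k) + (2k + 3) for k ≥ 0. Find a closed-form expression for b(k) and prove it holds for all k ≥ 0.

Claim: b(k) = k^2 + 2k + 1.

Base case: b(0) = 1, and 0^2 + 2·0 + 1 = 1.
Assume b(j) = j^2 + 2j + 1.
Then b(j+1) = b(j) + (2j + 3) = (j^2 + 2j + 1) + (2j + 3) = j^2 + 4j + 4,
and (j+1)^2 + 2·(j+1) + 1 = j^2 + 4j + 4.
By induction, b(k) = k^2 + 2k + 1 for all k ≥ 0.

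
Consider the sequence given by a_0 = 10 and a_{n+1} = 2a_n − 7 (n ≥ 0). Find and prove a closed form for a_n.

Claim: a_n = 3·2^n + 7.

Base case: a_0 = 10, and 3·2^0 + 7 = 3 + 7 = 10.
Assume a_r = 3·2^r + 7 for some r ≥ 0.
Then a_{r+1} = 2a_r − 7 = 2·(3·2^r + 7) − 7 = 6·2^r + 14 − 7 = 3·2^{r+1} + 7.
So the formula holds for r+1, and by induction a_n = 3·2^n + 7 for all n ≥ 0.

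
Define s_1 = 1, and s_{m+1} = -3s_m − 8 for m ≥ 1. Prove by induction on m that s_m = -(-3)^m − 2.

Base case: s_1 = 1, and -(-3)^1 − 2 = 3 − 2 = 1.
Assume s_j = -(-3)^j − 2 for some j ≥ 1.
Then s_{j+1} = -3s_j − 8 = -3·(-(-3)^j − 2) − 8 = 3·(-3)^j + 6 − 8 = -(-3)^{j+1} − 2.
So the formula holds for j+1, and by induction s_m = -(-3)^m − 2 for all m ≥ 1.

s_m = -(-3)^m − 2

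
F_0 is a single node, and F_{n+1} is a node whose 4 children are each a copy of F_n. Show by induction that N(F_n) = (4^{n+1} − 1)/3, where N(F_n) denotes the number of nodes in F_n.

Base case: N(F_0) = 1, and (4^{0+1} − 1)/3 = 1.
Assume N(F_j) = (4^{j+1} − 1)/3.
Then N(F_{j+1}) = 1 + 4N(F_j) = 1 + 4·(4^{j+1} − 1)/3 = 1 + (4^{j+2} − 4)/3 = (3 + 4^{j+2} − 4)/3 = (4^{j+2} − 1)/3.
So the formula holds for j+1, and by induction N(F_n) = (4^{n+1} − 1)/3 for all n ≥ 0.

N(F_n) = (4^{n+1} − 1)/3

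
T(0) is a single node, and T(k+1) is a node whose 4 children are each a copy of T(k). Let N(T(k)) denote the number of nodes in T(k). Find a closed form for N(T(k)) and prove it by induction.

Claim: N(T(k)) = (4^{k+1} − 1)/3.

Base case: N(T(0)) = 1, and (4^{0+1} − 1)/3 = 1.
Assume N(T(m)) = (4^{m+1} − 1)/3.
Then N(T(m+1)) = 1 + 4N(T(m)) = 1 + 4·(4^{m+1} − 1)/3 = 1 + (4^{m+2} − 4)/3 = (3 + 4^{m+2} − 4)/3 = (4^{m+2} − 1)/3.
Hence N(T(k)) = (4^{k+1} − 1)/3 for every k ≥ 0, by induction.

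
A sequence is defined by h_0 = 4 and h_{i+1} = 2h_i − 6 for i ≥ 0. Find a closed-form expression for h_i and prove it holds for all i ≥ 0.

Claim: h_i = -2^{i+1} + 6.

Base case: h_0 = 4, and -2^{0+1} + 6 = -2 + 6 = 4.
Assume h_k = -2^{k+1} + 6 for some k ≥ 0.
Then h_{k+1} = 2h_k − 6 = 2·(-2^{k+1} + 6) − 6 = -2^{k+2} + 12 − 6 = -2^{k+2} + 6.
So the formula holds for k+1, and by induction h_i = -2^{i+1} + 6 for all i ≥ 0.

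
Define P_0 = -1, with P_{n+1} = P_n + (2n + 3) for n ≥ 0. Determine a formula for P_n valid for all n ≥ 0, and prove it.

Claim: P_n = n^2 + 2n − 1.

Base case: P_0 = -1, and 0^2 + 2·0 − 1 = -1.
Assume P_r = r^2 + 2r − 1.
Then P_{r+1} = P_r + (2r + 3) = (r^2 + 2r − 1) + (2r + 3) = r^2 + 4r + 2,
and (r+1)^2 + 2·(r+1) − 1 = r^2 + 4r + 2.
By induction, P_n = n^2 + 2n − 1 for all n ≥ 0.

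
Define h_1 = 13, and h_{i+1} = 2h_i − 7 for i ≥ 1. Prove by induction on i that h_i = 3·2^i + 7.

Base case: h_1 = 13, and 3·2^1 + 7 = 6 + 7 = 13.
Assume h_j = 3·2^j + 7 for some j ≥ 1.
Then h_{j+1} = 2h_j − 7 = 2·(3·2^j + 7) − 7 = 6·2^j + 14 − 7 = 3·2^{j+1} + 7.
By induction, h_i = 3·2^i + 7 for all i ≥ 1.

h_i = 3·2^i + 7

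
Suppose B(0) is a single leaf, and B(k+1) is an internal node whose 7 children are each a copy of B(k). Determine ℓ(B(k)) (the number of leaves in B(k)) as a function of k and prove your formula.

Claim: ℓ(B(k)) = 7^k.

Base case: ℓ(B(0)) = 1, and 7^0 = 1.
Assume ℓ(B(m)) = 7^m.
Then ℓ(B(m+1)) = 7·ℓ(B(m)) = 7·7^m = 7^{m+1}.
Hence ℓ(B(k)) = 7^k for every k ≥ 0, by induction.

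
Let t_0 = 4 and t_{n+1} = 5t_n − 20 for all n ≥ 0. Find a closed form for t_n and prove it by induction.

Claim: t_n = -5^n + 5.

Base case: t_0 = 4, and -5^0 + 5 = -1 + 5 = 4.
Assume t_k = -5^k + 5 for some k ≥ 0.
Then t_{k+1} = 5t_k − 20 = 5·(-5^k + 5) − 20 = -5^{k+1} + 25 − 20 = -5^{k+1} + 5.
So the formula holds for k+1, and by induction t_n = -5^n + 5 for all n ≥ 0.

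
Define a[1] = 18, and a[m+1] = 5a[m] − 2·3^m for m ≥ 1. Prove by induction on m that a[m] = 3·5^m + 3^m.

Base case: a[1] = 18, and 3·5^1 + 3^1 = 15 + 3 = 18.
Assume a[j] = 3·5^j + 3^j for some j ≥ 1.
Then a[j+1] = 5a[j] − 2·3^j = 5·(3·5^j + 3^j) − 2·3^j = 3·5^{j+1} + 5·3^j − 2·3^j = 3·5^{j+1} + 3·3^j = 3·5^{j+1} + 3^{j+1}.
This completes the inductive step, so a[m] = 3·5^m + 3^m for all m ≥ 1.

a[m] = 3·5^m + 3^m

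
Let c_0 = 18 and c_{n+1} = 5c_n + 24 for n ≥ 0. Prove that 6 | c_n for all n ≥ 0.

Base case: c_0 = 18 = 6·3, so 6 | c_0.
Assume 6 | c_k, so c_k = 6t for some integer t.
Then c_{k+1} = 5c_k + 24 = 5·(6t) + 24 = 6(5t + 4), so 6 | c_{k+1}.
By induction, 6 | c_n for all n ≥ 0.

6 | c_n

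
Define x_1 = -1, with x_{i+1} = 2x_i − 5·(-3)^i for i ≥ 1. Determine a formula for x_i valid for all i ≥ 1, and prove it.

Claim: x_i = 2^i + (-3)^i.

Base case: x_1 = -1, and 2^1 + (-3)^1 = 2 − 3 = -1.
Assume x_m = 2^m + (-3)^m for some m ≥ 1.
Then x_{m+1} = 2x_m − 5·(-3)^m = 2·(2^m + (-3)^m) − 5·(-3)^m = 2^{m+1} + 2·(-3)^m − 5·(-3)^m = 2^{m+1} − 3·(-3)^m = 2^{m+1} + (-3)^{m+1}.
This completes the inductive step, so x_i = 2^i + (-3)^i for all i ≥ 1.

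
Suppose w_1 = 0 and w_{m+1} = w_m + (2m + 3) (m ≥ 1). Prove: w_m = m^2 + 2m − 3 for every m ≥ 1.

Base case: w_1 = 0, and 1^2 + 2·1 − 3 = 0.
Assume w_r = r^2 + 2r − 3.
Then w_{r+1} = w_r + (2r + 3) = (r^2 + 2r − 3) + (2r + 3) = r^2 + 4r,
and (r+1)^2 + 2·(r+1) − 3 = r^2 + 4r.
Hence w_m = m^2 + 2m − 3 for every m ≥ 1, by induction.

w_m = m^2 + 2m − 3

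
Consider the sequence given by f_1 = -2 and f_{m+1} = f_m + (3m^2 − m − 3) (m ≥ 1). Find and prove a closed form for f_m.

Claim: f_m = m^3 − 2m^2 − 2m + 1.

Base case: f_1 = -2, and 1^3 − 2·1^2 − 2·1 + 1 = -2.
Assume f_k = k^3 − 2k^2 − 2k + 1.
Then f_{k+1} = f_k + (3k^2 − k − 3) = (k^3 − 2k^2 − 2k + 1) + (3k^2 − k − 3) = k^3 + k^2 − 3k − 2,
and (k+1)^3 − 2·(k+1)^2 − 2·(k+1) + 1 = k^3 + k^2 − 3k − 2.
By induction, f_m = m^3 − 2m^2 − 2m + 1 for all m ≥ 1.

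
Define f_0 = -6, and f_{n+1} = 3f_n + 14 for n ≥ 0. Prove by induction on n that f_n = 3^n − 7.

Base case: f_0 = -6, and 3^0 − 7 = 1 − 7 = -6.
Assume f_j = 3^j − 7 for some j ≥ 0.
Then f_{j+1} = 3f_j + 14 = 3·(3^j − 7) + 14 = 3^{j+1} − 21 + 14 = 3^{j+1} − 7.
Hence f_n = 3^n − 7 for every n ≥ 0, by induction.

f_n = 3^n − 7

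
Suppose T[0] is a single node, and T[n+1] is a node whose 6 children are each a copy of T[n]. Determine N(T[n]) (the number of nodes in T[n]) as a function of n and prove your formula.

Claim: N(T[n]) = (6^{n+1} − 1)/5.

Base case: N(T[0]) = 1, and (6^{0+1} − 1)/5 = 1.
Assume N(T[j]) = (6^{j+1} − 1)/5.
Then N(T[j+1]) = 1 + 6N(T[j]) = 1 + 6·(6^{j+1} − 1)/5 = 1 + (6^{j+2} − 6)/5 = (5 + 6^{j+2} − 6)/5 = (6^{j+2} − 1)/5.
This completes the inductive step, so N(T[n]) = (6^{n+1} − 1)/5 for all n ≥ 0.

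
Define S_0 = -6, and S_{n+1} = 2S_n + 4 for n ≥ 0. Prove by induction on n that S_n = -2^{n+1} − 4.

Base case: S_0 = -6, and -2^{0+1} − 4 = -2 − 4 = -6.
Assume S_j = -2^{j+1} − 4 for some j ≥ 0.
Then S_{j+1} = 2S_j + 4 = 2·(-2^{j+1} − 4) + 4 = -2^{j+2} − 8 + 4 = -2^{j+2} − 4.
By induction, S_n = -2^{n+1} − 4 for all n ≥ 0.

S_n = -2^{n+1} − 4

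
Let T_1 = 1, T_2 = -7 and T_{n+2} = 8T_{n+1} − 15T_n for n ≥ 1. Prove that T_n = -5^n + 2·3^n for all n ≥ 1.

Base cases: T_1 = 1 and -5^1 + 2·3^1 = 1; T_2 = -7 and -5^2 + 2·3^2 = -7.
Assume T_i = -5^i + 2·3^i for all 1 ≤ i ≤ j, where j ≥ 2.
Then T_{j+1} = 8T_j − 15T_{j−1} = 8·(-5^j + 2·3^j) − 15·(-5^{j−1} + 2·3^{j−1}) = -(8·5 − 15)5^{j−1} + 2·(8·3 − 15)3^{j−1} = -25·5^{j−1} + 18·3^{j−1} = -5^{j+1} + 2·3^{j+1}.
So the formula holds for j+1, and by strong induction T_n = -5^n + 2·3^n for all n ≥ 1.

T_n = -5^n + 2·3^n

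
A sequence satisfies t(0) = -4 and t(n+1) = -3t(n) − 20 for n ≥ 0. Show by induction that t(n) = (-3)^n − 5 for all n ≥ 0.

Base case: t(0) = -4, and (-3)^0 − 5 = 1 − 5 = -4.
Assume t(j) = (-3)^j − 5 for some j ≥ 0.
Then t(j+1) = -3t(j) − 20 = -3·((-3)^j − 5) − 20 = -3·(-3)^j + 15 − 20 = (-3)^{j+1} − 5.
This completes the inductive step, so t(n) = (-3)^n − 5 for all n ≥ 0.

t(n) = (-3)^n − 5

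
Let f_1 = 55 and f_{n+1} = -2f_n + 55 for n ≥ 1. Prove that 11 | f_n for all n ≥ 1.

Base case: f_1 = 55 = 11·5, so 11 | f_1.
Assume 11 | f_m, so f_m = 11t for some integer t.
Then f_{m+1} = -2f_m + 55 = -2·(11t) + 55 = 11(-2t + 5), so 11 | f_{m+1}.
This completes the inductive step, so 11 | f_n for all n ≥ 1.

11 | f_n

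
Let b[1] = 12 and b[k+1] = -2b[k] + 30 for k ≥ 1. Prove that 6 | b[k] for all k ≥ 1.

Base case: b[1] = 12 = 6·2, so 6 | b[1].
Assume 6 | b[r], so b[r] = 6t for some integer t.
Then b[r+1] = -2b[r] + 30 = -2·(6t) + 30 = 6(-2t + 5), so 6 | b[r+1].
Hence 6 | b[k] for every k ≥ 1, by induction.

6 | b[k]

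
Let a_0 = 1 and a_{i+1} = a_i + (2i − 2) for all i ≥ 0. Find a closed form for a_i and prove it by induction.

Claim: a_i = i^2 − 3i + 1.

Base case: a_0 = 1, and 0^2 − 3·0 + 1 = 1.
Assume a_k = k^2 − 3k + 1.
Then a_{k+1} = a_k + (2k − 2) = (k^2 − 3k + 1) + (2k − 2) = k^2 − k − 1,
and (k+1)^2 − 3·(k+1) + 1 = k^2 − k − 1.
Hence a_i = i^2 − 3i + 1 for every i ≥ 0, by induction.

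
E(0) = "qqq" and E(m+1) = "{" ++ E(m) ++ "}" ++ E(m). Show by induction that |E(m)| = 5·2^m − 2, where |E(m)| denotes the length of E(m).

Base case: |E(0)| = 3, and 5·2^0 − 2 = 3.
Assume |E(k)| = 5·2^k − 2.
Then |E(k+1)| = 1 + |E(k)| + 1 + |E(k)| = 2|E(k)| + 2 = 2(5·2^k − 2) + 2 = 5·2^{k+1} − 4 + 2 = 5·2^{k+1} − 2.
By induction, |E(m)| = 5·2^m − 2 for all m ≥ 0.

|E(m)| = 5·2^m − 2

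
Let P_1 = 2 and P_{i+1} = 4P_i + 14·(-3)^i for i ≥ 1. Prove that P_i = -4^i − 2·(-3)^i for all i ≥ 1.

Base case: P_1 = 2, and -4^1 − 2·(-3)^1 = -4 + 6 = 2.
Assume P_r = -4^r − 2·(-3)^r for some r ≥ 1.
Then P_{r+1} = 4P_r + 14·(-3)^r = 4·(-4^r − 2·(-3)^r) + 14·(-3)^r = -4^{r+1} − 8·(-3)^r + 14·(-3)^r = -4^{r+1} + 6·(-3)^r = -4^{r+1} − 2·(-3)^{r+1}.
This completes the inductive step, so P_i = -4^i − 2·(-3)^i for all i ≥ 1.

P_i = -4^i − 2·(-3)^i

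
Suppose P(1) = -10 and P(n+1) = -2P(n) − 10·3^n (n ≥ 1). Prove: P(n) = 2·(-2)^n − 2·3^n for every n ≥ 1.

Base case: P(1) = -10, and 2·(-2)^1 − 2·3^1 = -4 − 6 = -10.
Assume P(k) = 2·(-2)^k − 2·3^k for some k ≥ 1.
Then P(k+1) = -2P(k) − 10·3^k = -2·(2·(-2)^k − 2·3^k) − 10·3^k = 2·(-2)^{k+1} + 4·3^k − 10·3^k = 2·(-2)^{k+1} − 6·3^k = 2·(-2)^{k+1} − 2·3^{k+1}.
By induction, P(n) = 2·(-2)^n − 2·3^n for all n ≥ 1.

P(n) = 2·(-2)^n − 2·3^n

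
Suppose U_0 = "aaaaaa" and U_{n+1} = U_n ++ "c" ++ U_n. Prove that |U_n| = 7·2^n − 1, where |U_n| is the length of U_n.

Base case: |U_0| = 6, and 7·2^0 − 1 = 6.
Assume |U_k| = 7·2^k − 1.
Then |U_{k+1}| = |U_k| + 1 + |U_k| = 2|U_k| + 1 = 2(7·2^k − 1) + 1 = 7·2^{k+1} − 2 + 1 = 7·2^{k+1} − 1.
Hence |U_n| = 7·2^n − 1 for every n ≥ 0, by induction.

|U_n| = 7·2^n − 1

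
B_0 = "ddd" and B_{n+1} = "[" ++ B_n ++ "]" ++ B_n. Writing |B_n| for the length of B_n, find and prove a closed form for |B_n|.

Claim: |B_n| = 5·2^n − 2.

Base case: |B_0| = 3, and 5·2^0 − 2 = 3.
Assume |B_k| = 5·2^k − 2.
Then |B_{k+1}| = 1 + |B_k| + 1 + |B_k| = 2|B_k| + 2 = 2(5·2^k − 2) + 2 = 5·2^{k+1} − 4 + 2 = 5·2^{k+1} − 2.
Hence |B_n| = 5·2^n − 2 for every n ≥ 0, by induction.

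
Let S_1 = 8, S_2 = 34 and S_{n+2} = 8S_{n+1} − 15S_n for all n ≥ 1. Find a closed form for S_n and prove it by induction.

Claim: S_n = 5^n + 3^n.

Base cases: S_1 = 8 and 5^1 + 3^1 = 8; S_2 = 34 and 5^2 + 3^2 = 34.
Assume S_j = 5^j + 3^j for all 1 ≤ j ≤ r, where r ≥ 2.
Then S_{r+1} = 8S_r − 15S_{r−1} = 8·(5^r + 3^r) − 15·(5^{r−1} + 3^{r−1}) = (8·5 − 15)5^{r−1} + (8·3 − 15)3^{r−1} = 25·5^{r−1} + 9·3^{r−1} = 5^{r+1} + 3^{r+1}.
So the formula holds for r+1, and by strong induction S_n = 5^n + 3^n for all n ≥ 1.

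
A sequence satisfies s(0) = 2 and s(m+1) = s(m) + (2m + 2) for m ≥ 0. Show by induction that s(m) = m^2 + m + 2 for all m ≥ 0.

Base case: s(0) = 2, and 0^2 + 0 + 2 = 2.
Assume s(k) = k^2 + k + 2.
Then s(k+1) = s(k) + (2k + 2) = (k^2 + k + 2) + (2k + 2) = k^2 + 3k + 4,
and (k+1)^2 + (k+1) + 2 = k^2 + 3k + 4.
This completes the inductive step, so s(m) = m^2 + m + 2 for all m ≥ 0.

s(m) = m^2 + m + 2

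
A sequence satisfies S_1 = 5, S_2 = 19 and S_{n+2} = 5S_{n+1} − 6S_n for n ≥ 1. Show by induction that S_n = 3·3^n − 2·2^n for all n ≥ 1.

Base cases: S_1 = 5 and 3·3^1 − 2·2^1 = 5; S_2 = 19 and 3·3^2 − 2·2^2 = 19.
Assume S_j = 3·3^j − 2·2^j for all 1 ≤ j ≤ r, where r ≥ 2.
Then S_{r+1} = 5S_r − 6S_{r−1} = 5·(3·3^r − 2·2^r) − 6·(3·3^{r−1} − 2·2^{r−1}) = 3·(5·3 − 6)3^{r−1} − 2·(5·2 − 6)2^{r−1} = 27·3^{r−1} − 8·2^{r−1} = 3·3^{r+1} − 2·2^{r+1}.
By strong induction, S_n = 3·3^n − 2·2^n for all n ≥ 1.

S_n = 3·3^n − 2·2^n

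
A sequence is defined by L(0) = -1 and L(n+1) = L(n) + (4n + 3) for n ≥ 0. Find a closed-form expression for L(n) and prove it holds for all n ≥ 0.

Claim: L(n) = 2n^2 + n − 1.

Base case: L(0) = -1, and 2·0^2 + 0 − 1 = -1.
Assume L(j) = 2j^2 + j − 1.
Then L(j+1) = L(j) + (4j + 3) = (2j^2 + j − 1) + (4j + 3) = 2j^2 + 5j + 2,
and 2·(j+1)^2 + (j+1) − 1 = 2j^2 + 5j + 2.
By induction, L(n) = 2n^2 + n − 1 for all n ≥ 0.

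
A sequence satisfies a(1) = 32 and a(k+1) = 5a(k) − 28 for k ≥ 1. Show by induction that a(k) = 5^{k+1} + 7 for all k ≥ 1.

Base case: a(1) = 32, and 5^{1+1} + 7 = 25 + 7 = 32.
Assume a(j) = 5^{j+1} + 7 for some j ≥ 1.
Then a(j+1) = 5a(j) − 28 = 5·(5^{j+1} + 7) − 28 = 5^{j+2} + 35 − 28 = 5^{j+2} + 7.
Hence a(k) = 5^{k+1} + 7 for every k ≥ 1, by induction.

a(k) = 5^{k+1} + 7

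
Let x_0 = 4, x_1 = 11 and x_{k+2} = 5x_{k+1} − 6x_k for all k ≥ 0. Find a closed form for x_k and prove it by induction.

Claim: x_k = 3·3^k + 2^k.

Base cases: x_0 = 4 and 3·3^0 + 2^0 = 4; x_1 = 11 and 3·3^1 + 2^1 = 11.
Assume x_j = 3·3^j + 2^j for all 0 ≤ j ≤ m, where m ≥ 1.
Then x_{m+1} = 5x_m − 6x_{m−1} = 5·(3·3^m + 2^m) − 6·(3·3^{m−1} + 2^{m−1}) = 3·(5·3 − 6)3^{m−1} + (5·2 − 6)2^{m−1} = 27·3^{m−1} + 4·2^{m−1} = 3·3^{m+1} + 2^{m+1}.
This completes the inductive step, so x_k = 3·3^k + 2^k for all k ≥ 0.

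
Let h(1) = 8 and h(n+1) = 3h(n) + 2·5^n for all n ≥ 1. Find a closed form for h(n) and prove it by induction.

Claim: h(n) = 3^n + 5^n.

Base case: h(1) = 8, and 3^1 + 5^1 = 3 + 5 = 8.
Assume h(k) = 3^k + 5^k for some k ≥ 1.
Then h(k+1) = 3h(k) + 2·5^k = 3·(3^k + 5^k) + 2·5^k = 3^{k+1} + 3·5^k + 2·5^k = 3^{k+1} + 5·5^k = 3^{k+1} + 5^{k+1}.
Hence h(n) = 3^n + 5^n for every n ≥ 1, by induction.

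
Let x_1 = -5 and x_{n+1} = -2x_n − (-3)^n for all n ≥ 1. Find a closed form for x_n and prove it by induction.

Claim: x_n = (-2)^n + (-3)^n.

Base case: x_1 = -5, and (-2)^1 + (-3)^1 = -2 − 3 = -5.
Assume x_j = (-2)^j + (-3)^j for some j ≥ 1.
Then x_{j+1} = -2x_j − (-3)^j = -2·((-2)^j + (-3)^j) − (-3)^j = (-2)^{j+1} − 2·(-3)^j − (-3)^j = (-2)^{j+1} − 3·(-3)^j = (-2)^{j+1} + (-3)^{j+1}.
So the formula holds for j+1, and by induction x_n = (-2)^n + (-3)^n for all n ≥ 1.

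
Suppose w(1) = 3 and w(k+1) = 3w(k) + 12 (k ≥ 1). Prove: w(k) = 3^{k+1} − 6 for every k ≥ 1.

Base case: w(1) = 3, and 3^{1+1} − 6 = 9 − 6 = 3.
Assume w(j) = 3^{j+1} − 6 for some j ≥ 1.
Then w(j+1) = 3w(j) + 12 = 3·(3^{j+1} − 6) + 12 = 3^{j+2} − 18 + 12 = 3^{j+2} − 6.
This completes the inductive step, so w(k) = 3^{k+1} − 6 for all k ≥ 1.

w(k) = 3^{k+1} − 6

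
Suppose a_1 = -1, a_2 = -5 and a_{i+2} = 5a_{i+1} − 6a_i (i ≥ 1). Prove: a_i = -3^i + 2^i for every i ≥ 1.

Base cases: a_1 = -1 and -3^1 + 2^1 = -1; a_2 = -5 and -3^2 + 2^2 = -5.
Assume a_j = -3^j + 2^j for all 1 ≤ j ≤ r, where r ≥ 2.
Then a_{r+1} = 5a_r − 6a_{r−1} = 5·(-3^r + 2^r) − 6·(-3^{r−1} + 2^{r−1}) = -(5·3 − 6)3^{r−1} + (5·2 − 6)2^{r−1} = -9·3^{r−1} + 4·2^{r−1} = -3^{r+1} + 2^{r+1}.
So the formula holds for r+1, and by strong induction a_i = -3^i + 2^i for all i ≥ 1.

a_i = -3^i + 2^i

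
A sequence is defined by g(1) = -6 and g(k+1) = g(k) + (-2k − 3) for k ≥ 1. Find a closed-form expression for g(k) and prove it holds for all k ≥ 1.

Claim: g(k) = -k^2 − 2k − 3.

Base case: g(1) = -6, and -1^2 − 2·1 − 3 = -6.
Assume g(m) = -m^2 − 2m − 3.
Then g(m+1) = g(m) + (-2m − 3) = (-m^2 − 2m − 3) + (-2m − 3) = -m^2 − 4m − 6,
and -(m+1)^2 − 2·(m+1) − 3 = -m^2 − 4m − 6.
Hence g(k) = -k^2 − 2k − 3 for every k ≥ 1, by induction.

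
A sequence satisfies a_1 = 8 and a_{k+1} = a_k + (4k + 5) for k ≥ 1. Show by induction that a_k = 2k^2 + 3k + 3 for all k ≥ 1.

Base case: a_1 = 8, and 2·1^2 + 3·1 + 3 = 8.
Assume a_j = 2j^2 + 3j + 3.
Then a_{j+1} = a_j + (4j + 5) = (2j^2 + 3j + 3) + (4j + 5) = 2j^2 + 7j + 8,
and 2·(j+1)^2 + 3·(j+1) + 3 = 2j^2 + 7j + 8.
Hence a_k = 2k^2 + 3k + 3 for every k ≥ 1, by induction.

a_k = 2k^2 + 3k + 3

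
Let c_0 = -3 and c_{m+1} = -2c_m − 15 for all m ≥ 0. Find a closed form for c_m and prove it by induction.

Claim: c_m = 2·(-2)^m − 5.

Base case: c_0 = -3, and 2·(-2)^0 − 5 = 2 − 5 = -3.
Assume c_j = 2·(-2)^j − 5 for some j ≥ 0.
Then c_{j+1} = -2c_j − 15 = -2·(2·(-2)^j − 5) − 15 = -4·(-2)^j + 10 − 15 = 2·(-2)^{j+1} − 5.
Hence c_m = 2·(-2)^m − 5 for every m ≥ 0, by induction.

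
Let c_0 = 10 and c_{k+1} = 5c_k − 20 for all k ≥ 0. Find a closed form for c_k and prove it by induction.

Claim: c_k = 5^{k+1} + 5.

Base case: c_0 = 10, and 5^{0+1} + 5 = 5 + 5 = 10.
Assume c_r = 5^{r+1} + 5 for some r ≥ 0.
Then c_{r+1} = 5c_r − 20 = 5·(5^{r+1} + 5) − 20 = 5^{r+2} + 25 − 20 = 5^{r+2} + 5.
So the formula holds for r+1, and by induction c_k = 5^{k+1} + 5 for all k ≥ 0.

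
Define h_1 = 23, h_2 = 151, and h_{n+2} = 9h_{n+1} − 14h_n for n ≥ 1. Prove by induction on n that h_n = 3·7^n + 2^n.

Base cases: h_1 = 23 and 3·7^1 + 2^1 = 23; h_2 = 151 and 3·7^2 + 2^2 = 151.
Assume h_j = 3·7^j + 2^j for all 1 ≤ j ≤ m, where m ≥ 2.
Then h_{m+1} = 9h_m − 14h_{m−1} = 9·(3·7^m + 2^m) − 14·(3·7^{m−1} + 2^{m−1}) = 3·(9·7 − 14)7^{m−1} + (9·2 − 14)2^{m−1} = 147·7^{m−1} + 4·2^{m−1} = 3·7^{m+1} + 2^{m+1}.
By strong induction, h_n = 3·7^n + 2^n for all n ≥ 1.

h_n = 3·7^n + 2^n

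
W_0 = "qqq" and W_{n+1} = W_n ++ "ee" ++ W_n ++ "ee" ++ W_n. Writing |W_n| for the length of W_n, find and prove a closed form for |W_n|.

Claim: |W_n| = 5·3^n − 2.

Base case: |W_0| = 3, and 5·3^0 − 2 = 3.
Assume |W_j| = 5·3^j − 2.
Then |W_{j+1}| = 3|W_j| + 4 = 3(5·3^j − 2) + 4 = 5·3^{j+1} − 6 + 4 = 5·3^{j+1} − 2.
Hence |W_n| = 5·3^n − 2 for every n ≥ 0, by induction.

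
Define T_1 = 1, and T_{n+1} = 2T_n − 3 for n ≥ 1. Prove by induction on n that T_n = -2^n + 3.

Base case: T_1 = 1, and -2^1 + 3 = -2 + 3 = 1.
Assume T_k = -2^k + 3 for some k ≥ 1.
Then T_{k+1} = 2T_k − 3 = 2·(-2^k + 3) − 3 = -2^{k+1} + 6 − 3 = -2^{k+1} + 3.
Hence T_n = -2^n + 3 for every n ≥ 1, by induction.

T_n = -2^n + 3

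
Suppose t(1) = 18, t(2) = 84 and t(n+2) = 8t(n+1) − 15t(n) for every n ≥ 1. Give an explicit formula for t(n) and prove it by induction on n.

Claim: t(n) = 3·5^n + 3^n.

Base cases: t(1) = 18 and 3·5^1 + 3^1 = 18; t(2) = 84 and 3·5^2 + 3^2 = 84.
Assume t(j) = 3·5^j + 3^j for all 1 ≤ j ≤ r, where r ≥ 2.
Then t(r+1) = 8t(r) − 15t(r−1) = 8·(3·5^r + 3^r) − 15·(3·5^{r−1} + 3^{r−1}) = 3·(8·5 − 15)5^{r−1} + (8·3 − 15)3^{r−1} = 75·5^{r−1} + 9·3^{r−1} = 3·5^{r+1} + 3^{r+1}.
So the formula holds for r+1, and by strong induction t(n) = 3·5^n + 3^n for all n ≥ 1.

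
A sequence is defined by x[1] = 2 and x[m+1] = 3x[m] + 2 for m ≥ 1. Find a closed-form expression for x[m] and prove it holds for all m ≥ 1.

Claim: x[m] = 3^m − 1.

Base case: x[1] = 2, and 3^1 − 1 = 3 − 1 = 2.
Assume x[k] = 3^k − 1 for some k ≥ 1.
Then x[k+1] = 3x[k] + 2 = 3·(3^k − 1) + 2 = 3^{k+1} − 3 + 2 = 3^{k+1} − 1.
By induction, x[m] = 3^m − 1 for all m ≥ 1.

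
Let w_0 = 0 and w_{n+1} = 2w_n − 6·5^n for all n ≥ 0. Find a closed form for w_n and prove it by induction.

Claim: w_n = 2·2^n − 2·5^n.

Base case: w_0 = 0, and 2·2^0 − 2·5^0 = 2 − 2 = 0.
Assume w_r = 2·2^r − 2·5^r for some r ≥ 0.
Then w_{r+1} = 2w_r − 6·5^r = 2·(2·2^r − 2·5^r) − 6·5^r = 2·2^{r+1} − 4·5^r − 6·5^r = 2·2^{r+1} − 10·5^r = 2·2^{r+1} − 2·5^{r+1}.
By induction, w_n = 2·2^n − 2·5^n for all n ≥ 0.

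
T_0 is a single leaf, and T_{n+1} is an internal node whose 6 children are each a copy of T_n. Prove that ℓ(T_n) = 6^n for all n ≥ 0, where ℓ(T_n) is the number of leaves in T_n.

Base case: ℓ(T_0) = 1, and 6^0 = 1.
Assume ℓ(T_k) = 6^k.
Then ℓ(T_{k+1}) = 6·ℓ(T_k) = 6·6^k = 6^{k+1}.
So the formula holds for k+1, and by induction ℓ(T_n) = 6^n for all n ≥ 0.

ℓ(T_n) = 6^n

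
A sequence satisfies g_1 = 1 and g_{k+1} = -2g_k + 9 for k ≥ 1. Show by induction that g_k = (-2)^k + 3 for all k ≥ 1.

Base case: g_1 = 1, and (-2)^1 + 3 = -2 + 3 = 1.
Assume g_j = (-2)^j + 3 for some j ≥ 1.
Then g_{j+1} = -2g_j + 9 = -2·((-2)^j + 3) + 9 = -2·(-2)^j − 6 + 9 = (-2)^{j+1} + 3.
This completes the inductive step, so g_k = (-2)^k + 3 for all k ≥ 1.

g_k = (-2)^k + 3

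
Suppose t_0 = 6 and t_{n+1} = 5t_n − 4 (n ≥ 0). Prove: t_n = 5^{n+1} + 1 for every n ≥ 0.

Base case: t_0 = 6, and 5^{0+1} + 1 = 5 + 1 = 6.
Assume t_r = 5^{r+1} + 1 for some r ≥ 0.
Then t_{r+1} = 5t_r − 4 = 5·(5^{r+1} + 1) − 4 = 5^{r+2} + 5 − 4 = 5^{r+2} + 1.
So the formula holds for r+1, and by induction t_n = 5^{n+1} + 1 for all n ≥ 0.

t_n = 5^{n+1} + 1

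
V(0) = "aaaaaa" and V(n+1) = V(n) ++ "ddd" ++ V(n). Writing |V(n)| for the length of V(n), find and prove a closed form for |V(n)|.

Claim: |V(n)| = 9·2^n − 3.

Base case: |V(0)| = 6, and 9·2^0 − 3 = 6.
Assume |V(r)| = 9·2^r − 3.
Then |V(r+1)| = |V(r)| + 3 + |V(r)| = 2|V(r)| + 3 = 2(9·2^r − 3) + 3 = 9·2^{r+1} − 6 + 3 = 9·2^{r+1} − 3.
Hence |V(n)| = 9·2^n − 3 for every n ≥ 0, by induction.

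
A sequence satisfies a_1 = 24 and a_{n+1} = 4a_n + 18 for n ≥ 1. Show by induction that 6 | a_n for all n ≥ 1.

Base case: a_1 = 24 = 6·4, so 6 | a_1.
Assume 6 | a_m, so a_m = 6t for some integer t.
Then a_{m+1} = 4a_m + 18 = 4·(6t) + 18 = 6(4t + 3), so 6 | a_{m+1}.
Hence 6 | a_n for every n ≥ 1, by induction.

6 | a_n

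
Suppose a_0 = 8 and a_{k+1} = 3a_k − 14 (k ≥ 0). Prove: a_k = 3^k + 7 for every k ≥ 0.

Base case: a_0 = 8, and 3^0 + 7 = 1 + 7 = 8.
Assume a_r = 3^r + 7 for some r ≥ 0.
Then a_{r+1} = 3a_r − 14 = 3·(3^r + 7) − 14 = 3^{r+1} + 21 − 14 = 3^{r+1} + 7.
Hence a_k = 3^k + 7 for every k ≥ 0, by induction.

a_k = 3^k + 7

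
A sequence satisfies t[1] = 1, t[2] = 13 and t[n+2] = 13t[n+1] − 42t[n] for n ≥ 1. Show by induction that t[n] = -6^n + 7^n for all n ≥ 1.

Base cases: t[1] = 1 and -6^1 + 7^1 = 1; t[2] = 13 and -6^2 + 7^2 = 13.
Assume t[j] = -6^j + 7^j for all 1 ≤ j ≤ r, where r ≥ 2.
Then t[r+1] = 13t[r] − 42t[r−1] = 13·(-6^r + 7^r) − 42·(-6^{r−1} + 7^{r−1}) = -(13·6 − 42)6^{r−1} + (13·7 − 42)7^{r−1} = -36·6^{r−1} + 49·7^{r−1} = -6^{r+1} + 7^{r+1}.
This completes the inductive step, so t[n] = -6^n + 7^n for all n ≥ 1.

t[n] = -6^n + 7^n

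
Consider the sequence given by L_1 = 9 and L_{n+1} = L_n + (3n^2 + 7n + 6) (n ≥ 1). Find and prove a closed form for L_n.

Claim: L_n = n^3 + 2n^2 + 3n + 3.

Base case: L_1 = 9, and 1^3 + 2·1^2 + 3·1 + 3 = 9.
Assume L_k = k^3 + 2k^2 + 3k + 3.
Then L_{k+1} = L_k + (3k^2 + 7k + 6) = (k^3 + 2k^2 + 3k + 3) + (3k^2 + 7k + 6) = k^3 + 5k^2 + 10k + 9,
and (k+1)^3 + 2·(k+1)^2 + 3·(k+1) + 3 = k^3 + 5k^2 + 10k + 9.
By induction, L_n = n^3 + 2n^2 + 3n + 3 for all n ≥ 1.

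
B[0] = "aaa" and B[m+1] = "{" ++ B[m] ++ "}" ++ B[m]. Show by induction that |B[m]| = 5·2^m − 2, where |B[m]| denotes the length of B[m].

Base case: |B[0]| = 3, and 5·2^0 − 2 = 3.
Assume |B[j]| = 5·2^j − 2.
Then |B[j+1]| = 1 + |B[j]| + 1 + |B[j]| = 2|B[j]| + 2 = 2(5·2^j − 2) + 2 = 5·2^{j+1} − 4 + 2 = 5·2^{j+1} − 2.
Hence |B[m]| = 5·2^m − 2 for every m ≥ 0, by induction.

|B[m]| = 5·2^m − 2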